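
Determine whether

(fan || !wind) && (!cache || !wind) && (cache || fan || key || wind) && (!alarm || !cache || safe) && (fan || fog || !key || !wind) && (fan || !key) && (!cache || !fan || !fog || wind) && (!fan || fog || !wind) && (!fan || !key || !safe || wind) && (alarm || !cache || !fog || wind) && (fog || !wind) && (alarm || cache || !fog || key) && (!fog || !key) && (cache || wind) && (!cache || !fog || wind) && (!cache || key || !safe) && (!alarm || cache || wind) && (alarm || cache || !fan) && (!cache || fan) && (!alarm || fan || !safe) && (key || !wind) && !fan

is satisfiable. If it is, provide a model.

Case fan = True:
  Clause (!fan) is falsified — contradiction.
Case fan = False:
  (fan || !wind) forces wind = False.
  (fan || !key) forces key = False.
  (cache || fan || key || wind) forces cache = True.
  Clause (!cache || fan) is falsified — contradiction.
Both cases fail, so the formula is unsatisfiable.

The formula is unsatisfiable.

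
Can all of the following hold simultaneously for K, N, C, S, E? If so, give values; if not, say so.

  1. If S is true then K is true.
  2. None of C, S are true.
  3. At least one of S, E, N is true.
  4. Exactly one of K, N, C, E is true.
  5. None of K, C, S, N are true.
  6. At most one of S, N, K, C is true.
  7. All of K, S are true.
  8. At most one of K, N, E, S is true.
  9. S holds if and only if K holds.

Case K = True:
  Constraint (5) is violated (K=T) — contradiction.
Case K = False:
  Constraint (7) is violated (K=F) — contradiction.
Both cases fail — unsatisfiable.

UNSATISFIABLE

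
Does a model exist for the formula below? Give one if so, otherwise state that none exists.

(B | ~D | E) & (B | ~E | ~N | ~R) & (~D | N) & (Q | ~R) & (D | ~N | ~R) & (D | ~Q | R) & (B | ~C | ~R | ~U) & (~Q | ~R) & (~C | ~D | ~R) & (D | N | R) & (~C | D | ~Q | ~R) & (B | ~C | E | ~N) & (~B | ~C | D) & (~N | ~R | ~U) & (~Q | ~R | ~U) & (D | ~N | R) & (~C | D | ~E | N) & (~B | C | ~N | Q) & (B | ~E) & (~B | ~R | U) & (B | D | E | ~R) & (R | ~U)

Set B = True.
Set Q = True.
  then (~Q | ~R) forces R = False.
  then (R | ~U) forces U = False.
  then (D | ~Q | R) forces D = True.
  then (~D | N) forces N = True.
Set C = True.
Set E = False.
All clauses satisfied.

B = True, Q = True, D = True, R = False, C = True, N = True, U = False, E = False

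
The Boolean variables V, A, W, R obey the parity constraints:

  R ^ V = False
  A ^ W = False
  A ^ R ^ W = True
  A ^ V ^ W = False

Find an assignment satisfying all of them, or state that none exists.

UNSATISFIABLE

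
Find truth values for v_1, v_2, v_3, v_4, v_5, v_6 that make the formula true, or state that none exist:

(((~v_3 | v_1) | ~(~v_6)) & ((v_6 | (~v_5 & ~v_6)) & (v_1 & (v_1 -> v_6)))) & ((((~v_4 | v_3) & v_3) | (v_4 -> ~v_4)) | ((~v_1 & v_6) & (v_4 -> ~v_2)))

v_1: True; v_2: False; v_3: True; v_4: False; v_5: True; v_6: True

  ((~v_3 | v_1) | ~(~v_6)) & ((v_6 | (~v_5 & ~v_6)) & (v_1 & (v_1 -> v_6))) = True
    (~v_3 | v_1) | ~(~v_6) = True
      ~v_3 | v_1 = True
        ~v_3 = False
      ~(~v_6) = True
        ~v_6 = False
    (v_6 | (~v_5 & ~v_6)) & (v_1 & (v_1 -> v_6)) = True
      v_6 | (~v_5 & ~v_6) = True
        ~v_5 & ~v_6 = False
          ~v_5 = False
          ~v_6 = False
      v_1 & (v_1 -> v_6) = True
        v_1 -> v_6 = True
  (((~v_4 | v_3) & v_3) | (v_4 -> ~v_4)) | ((~v_1 & v_6) & (v_4 -> ~v_2)) = True
    ((~v_4 | v_3) & v_3) | (v_4 -> ~v_4) = True
      (~v_4 | v_3) & v_3 = True
        ~v_4 | v_3 = True
          ~v_4 = True
      v_4 -> ~v_4 = True
        ~v_4 = True
    (~v_1 & v_6) & (v_4 -> ~v_2) = False
      ~v_1 & v_6 = False
        ~v_1 = False
      v_4 -> ~v_2 = True
        ~v_2 = True
Both conjuncts True, so the formula holds.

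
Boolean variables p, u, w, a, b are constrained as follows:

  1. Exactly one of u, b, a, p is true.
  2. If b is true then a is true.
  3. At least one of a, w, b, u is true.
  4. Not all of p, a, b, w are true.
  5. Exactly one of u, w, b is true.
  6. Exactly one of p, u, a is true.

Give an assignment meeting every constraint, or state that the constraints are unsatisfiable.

p = False, u = False, w = True, a = True, b = False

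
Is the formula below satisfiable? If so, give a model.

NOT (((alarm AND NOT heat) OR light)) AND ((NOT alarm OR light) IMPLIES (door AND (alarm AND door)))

door=F, light=F, alarm=T, heat=T

  NOT (((alarm AND NOT heat) OR light)) = True
    (alarm AND NOT heat) OR light = False
      alarm AND NOT heat = False
        NOT heat = False
  (NOT alarm OR light) IMPLIES (door AND (alarm AND door)) = True
    NOT alarm OR light = False
      NOT alarm = False
    door AND (alarm AND door) = False
      alarm AND door = False
Both conjuncts True, so the formula holds.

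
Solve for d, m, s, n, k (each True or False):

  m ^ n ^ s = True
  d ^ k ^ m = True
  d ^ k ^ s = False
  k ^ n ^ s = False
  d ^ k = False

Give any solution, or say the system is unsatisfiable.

d: False; m: True; s: False; n: False; k: False

m ^ n ^ s = T ^ F ^ F = True ✓
d ^ k ^ m = F ^ F ^ T = True ✓
d ^ k ^ s = F ^ F ^ F = False ✓
k ^ n ^ s = F ^ F ^ F = False ✓
d ^ k = F ^ F = False ✓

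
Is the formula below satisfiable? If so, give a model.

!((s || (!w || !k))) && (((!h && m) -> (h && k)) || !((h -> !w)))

w: True, k: True, m: False, s: False, h: True

  !((s || (!w || !k))) = True
    s || (!w || !k) = False
      !w || !k = False
        !w = False
        !k = False
  ((!h && m) -> (h && k)) || !((h -> !w)) = True
    (!h && m) -> (h && k) = True
      !h && m = False
        !h = False
      h && k = True
    !((h -> !w)) = True
      h -> !w = False
        !w = False
Both conjuncts True, so the formula holds.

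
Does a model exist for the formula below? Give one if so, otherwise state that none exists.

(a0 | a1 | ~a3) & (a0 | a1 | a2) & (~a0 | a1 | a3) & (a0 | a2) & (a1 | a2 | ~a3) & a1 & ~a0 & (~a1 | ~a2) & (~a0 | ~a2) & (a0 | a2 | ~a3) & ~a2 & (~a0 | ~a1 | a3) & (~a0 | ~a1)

Case a0 = True:
  Clause (~a0) is falsified — contradiction.
Case a0 = False:
  (a0 | a2) forces a2 = True.
  Clause (~a2) is falsified — contradiction.
Both cases fail, so the formula is unsatisfiable.

Unsatisfiable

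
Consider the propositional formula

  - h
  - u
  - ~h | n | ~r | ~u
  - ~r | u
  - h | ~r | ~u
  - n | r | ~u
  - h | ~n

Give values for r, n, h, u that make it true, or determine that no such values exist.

r = True; n = True; h = True; u = True

Unit clause (h) forces h = True.
Unit clause (u) forces u = True.
Set r = True.
  then (~h | n | ~r | ~u) forces n = True.
All clauses satisfied.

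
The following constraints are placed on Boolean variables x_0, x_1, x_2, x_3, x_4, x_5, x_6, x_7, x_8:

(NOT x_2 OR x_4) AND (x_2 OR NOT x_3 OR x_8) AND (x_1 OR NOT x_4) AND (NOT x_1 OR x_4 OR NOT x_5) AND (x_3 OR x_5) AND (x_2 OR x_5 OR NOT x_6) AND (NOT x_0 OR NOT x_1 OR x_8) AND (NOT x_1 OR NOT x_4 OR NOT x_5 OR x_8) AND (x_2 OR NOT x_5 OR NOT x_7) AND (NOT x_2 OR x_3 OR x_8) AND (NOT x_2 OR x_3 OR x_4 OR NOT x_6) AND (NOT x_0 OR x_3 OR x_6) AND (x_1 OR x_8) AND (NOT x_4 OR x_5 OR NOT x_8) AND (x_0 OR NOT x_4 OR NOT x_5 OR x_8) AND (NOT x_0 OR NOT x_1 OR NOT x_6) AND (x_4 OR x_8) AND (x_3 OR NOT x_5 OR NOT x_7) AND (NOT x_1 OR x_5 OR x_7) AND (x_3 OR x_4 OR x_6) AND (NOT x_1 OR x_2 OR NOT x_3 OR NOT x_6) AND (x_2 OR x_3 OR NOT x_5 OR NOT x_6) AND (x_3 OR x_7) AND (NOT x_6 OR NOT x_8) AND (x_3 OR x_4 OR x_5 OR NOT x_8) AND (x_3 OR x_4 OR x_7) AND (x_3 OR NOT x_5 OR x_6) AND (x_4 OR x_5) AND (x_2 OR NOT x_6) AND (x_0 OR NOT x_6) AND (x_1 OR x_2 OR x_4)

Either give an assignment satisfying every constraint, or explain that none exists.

Set x_0 = False.
  then (x_0 OR NOT x_6) forces x_6 = False.
Try x_1 = False:
  (x_1 OR NOT x_4) forces x_4 = False.
  (NOT x_2 OR x_4) forces x_2 = False.
  clause (x_1 OR x_2 OR x_4) is falsified — backtrack.
So x_1 = True.
Set x_2 = True.
  then (NOT x_2 OR x_4) forces x_4 = True.
Set x_3 = True.
Set x_5 = False.
  then (NOT x_4 OR x_5 OR NOT x_8) forces x_8 = False.
  then (NOT x_1 OR x_5 OR x_7) forces x_7 = True.
All clauses satisfied.

x_0: False, x_1: True, x_2: True, x_3: True, x_4: True, x_5: False, x_6: False, x_7: True, x_8: False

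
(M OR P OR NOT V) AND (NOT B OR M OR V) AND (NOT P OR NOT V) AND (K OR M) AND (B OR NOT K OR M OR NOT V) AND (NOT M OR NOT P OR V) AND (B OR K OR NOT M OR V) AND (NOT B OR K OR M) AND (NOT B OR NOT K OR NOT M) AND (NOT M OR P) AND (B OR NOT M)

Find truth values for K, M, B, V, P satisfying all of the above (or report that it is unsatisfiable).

K = True, M = False, B = False, V = False, P = False

Try K = False:
  (K OR M) forces M = True.
  (NOT M OR P) forces P = True.
  (NOT P OR NOT V) forces V = False.
  clause (NOT M OR NOT P OR V) is falsified — backtrack.
So K = True.
Set M = False.
Set B = False.
  then (B OR NOT K OR M OR NOT V) forces V = False.
Set P = False.
All clauses satisfied.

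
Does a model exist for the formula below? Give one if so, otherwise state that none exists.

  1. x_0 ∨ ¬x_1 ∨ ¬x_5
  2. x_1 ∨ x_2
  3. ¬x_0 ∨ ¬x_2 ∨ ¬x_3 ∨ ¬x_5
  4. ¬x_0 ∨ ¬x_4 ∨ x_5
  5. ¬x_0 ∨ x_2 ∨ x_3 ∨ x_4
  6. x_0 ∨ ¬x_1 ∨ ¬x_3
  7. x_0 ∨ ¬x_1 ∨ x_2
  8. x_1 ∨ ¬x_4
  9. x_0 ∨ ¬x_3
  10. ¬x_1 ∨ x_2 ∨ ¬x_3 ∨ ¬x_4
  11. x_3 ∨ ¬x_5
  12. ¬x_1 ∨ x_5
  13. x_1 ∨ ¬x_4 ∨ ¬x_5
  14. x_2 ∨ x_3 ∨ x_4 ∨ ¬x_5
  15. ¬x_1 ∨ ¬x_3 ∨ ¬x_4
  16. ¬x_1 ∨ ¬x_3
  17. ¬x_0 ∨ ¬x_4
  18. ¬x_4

Unit clause (¬x_4) forces x_4 = False.
Set x_0 = True.
Set x_1 = False.
  then (x_1 ∨ x_2) forces x_2 = True.
Set x_3 = False.
  then (x_3 ∨ ¬x_5) forces x_5 = False.
All clauses satisfied.

x_0 = True, x_1 = False, x_2 = True, x_3 = False, x_4 = False, x_5 = False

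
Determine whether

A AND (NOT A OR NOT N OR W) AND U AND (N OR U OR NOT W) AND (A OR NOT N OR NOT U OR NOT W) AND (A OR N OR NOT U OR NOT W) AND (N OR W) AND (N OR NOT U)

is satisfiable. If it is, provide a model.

Unit clause (A) forces A = True.
Unit clause (U) forces U = True.
In (N OR NOT U) only N is left, so N = True.
In (NOT A OR NOT N OR W) only W is left, so W = True.
All clauses satisfied.

N = True, U = True, W = True, A = True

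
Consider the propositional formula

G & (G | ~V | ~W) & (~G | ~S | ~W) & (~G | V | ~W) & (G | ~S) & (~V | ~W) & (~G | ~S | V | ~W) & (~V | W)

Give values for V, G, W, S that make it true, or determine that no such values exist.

Unit clause (G) forces G = True.
Set V = False.
  then (~G | V | ~W) forces W = False.
Set S = True.
Check each clause:
  (G): G holds.
  (G | ~V | ~W): G holds.
  (~G | ~S | ~W): ~W holds.
  (~G | V | ~W): ~W holds.
  (G | ~S): G holds.
  (~V | ~W): ~V holds.
  (~G | ~S | V | ~W): ~W holds.
  (~V | W): ~V holds.
All clauses satisfied.

V: False, G: True, W: False, S: True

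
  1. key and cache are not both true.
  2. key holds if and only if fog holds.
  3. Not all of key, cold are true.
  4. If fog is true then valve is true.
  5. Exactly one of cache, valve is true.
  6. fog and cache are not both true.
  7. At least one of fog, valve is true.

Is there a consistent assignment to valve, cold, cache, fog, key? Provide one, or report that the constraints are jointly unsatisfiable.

valve=T; cold=F; cache=F; fog=F; key=F

  (1) key=F, cache=F — not both ✓
  (2) key=F, fog=F — same ✓
  (3) {key, cold}: 0/2 true — not all ✓
  (4) fog=F ⇒ valve: vacuous ✓
  (5) {cache, valve}: 1 true — exactly one ✓
  (6) fog=F, cache=F — not both ✓
  (7) {fog, valve}: 1 true — at least one ✓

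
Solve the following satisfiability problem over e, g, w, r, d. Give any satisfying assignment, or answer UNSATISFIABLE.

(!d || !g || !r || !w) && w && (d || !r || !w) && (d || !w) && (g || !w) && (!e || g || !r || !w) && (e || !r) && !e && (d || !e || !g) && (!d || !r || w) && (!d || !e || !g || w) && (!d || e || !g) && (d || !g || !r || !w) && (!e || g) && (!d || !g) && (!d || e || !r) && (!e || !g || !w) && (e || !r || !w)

Case w = True:
  (d || !w) forces d = True.
  (g || !w) forces g = True.
  Clause (!d || !g) is falsified — contradiction.
Case w = False:
  Clause (w) is falsified — contradiction.
Both cases fail, so the formula is unsatisfiable.

No satisfying assignment exists.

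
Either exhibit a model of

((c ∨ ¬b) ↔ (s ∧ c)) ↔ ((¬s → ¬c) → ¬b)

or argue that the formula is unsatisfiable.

c=T; b=F; s=T

  ((c ∨ ¬b) ↔ (s ∧ c)) ↔ ((¬s → ¬c) → ¬b) = True
    (c ∨ ¬b) ↔ (s ∧ c) = True
      c ∨ ¬b = True
        ¬b = True
      s ∧ c = True
    (¬s → ¬c) → ¬b = True
      ¬s → ¬c = True
        ¬s = False
        ¬c = False
      ¬b = True
The formula evaluates to True.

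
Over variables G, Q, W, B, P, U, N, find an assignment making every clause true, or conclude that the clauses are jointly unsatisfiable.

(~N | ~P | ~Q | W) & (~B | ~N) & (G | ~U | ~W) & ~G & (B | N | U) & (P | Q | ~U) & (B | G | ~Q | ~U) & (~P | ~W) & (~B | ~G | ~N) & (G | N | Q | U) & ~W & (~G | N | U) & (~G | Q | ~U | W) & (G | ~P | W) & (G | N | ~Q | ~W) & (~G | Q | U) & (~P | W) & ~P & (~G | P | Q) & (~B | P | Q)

Unit clause (~G) forces G = False.
Unit clause (~W) forces W = False.
In (G | ~P | W) only ~P is left, so P = False.
Set Q = True.
Set B = True.
  then (~B | ~N) forces N = False.
Set U = False.
All clauses satisfied.

G=F; Q=T; W=F; B=T; P=F; U=F; N=F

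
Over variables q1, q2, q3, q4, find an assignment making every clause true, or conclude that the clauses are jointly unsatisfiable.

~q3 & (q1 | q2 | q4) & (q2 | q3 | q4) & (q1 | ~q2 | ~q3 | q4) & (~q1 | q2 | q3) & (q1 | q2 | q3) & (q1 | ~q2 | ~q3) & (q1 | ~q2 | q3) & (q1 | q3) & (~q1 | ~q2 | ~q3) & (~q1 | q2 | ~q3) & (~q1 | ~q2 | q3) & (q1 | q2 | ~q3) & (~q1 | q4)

UNSATISFIABLE

Case q3 = True:
  Clause (~q3) is falsified — contradiction.
Case q3 = False:
  (q1 | q3) forces q1 = True.
  (~q1 | q2 | q3) forces q2 = True.
  Clause (~q1 | ~q2 | q3) is falsified — contradiction.
Both cases fail, so the formula is unsatisfiable.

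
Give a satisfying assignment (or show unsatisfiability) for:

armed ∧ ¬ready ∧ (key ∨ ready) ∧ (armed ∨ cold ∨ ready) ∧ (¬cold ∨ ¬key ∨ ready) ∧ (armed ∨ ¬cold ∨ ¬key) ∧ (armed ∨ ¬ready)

armed=T, key=T, ready=F, cold=F

Unit clause (armed) forces armed = True.
Unit clause (¬ready) forces ready = False.
In (key ∨ ready) only key is left, so key = True.
In (¬cold ∨ ¬key ∨ ready) only ¬cold is left, so cold = False.
Check each clause:
  (armed): armed holds.
  (¬ready): ¬ready holds.
  (key ∨ ready): key holds.
  (armed ∨ cold ∨ ready): armed holds.
  (¬cold ∨ ¬key ∨ ready): ¬cold holds.
  (armed ∨ ¬cold ∨ ¬key): armed holds.
  (armed ∨ ¬ready): armed holds.
All clauses satisfied.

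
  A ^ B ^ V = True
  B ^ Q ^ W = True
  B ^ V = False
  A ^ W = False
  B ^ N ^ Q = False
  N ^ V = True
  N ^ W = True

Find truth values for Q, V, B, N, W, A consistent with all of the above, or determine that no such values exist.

Q: True; V: True; B: True; N: False; W: True; A: True

A ^ B ^ V = T ^ T ^ T = True ✓
B ^ Q ^ W = T ^ T ^ T = True ✓
B ^ V = T ^ T = False ✓
A ^ W = T ^ T = False ✓
B ^ N ^ Q = T ^ F ^ T = False ✓
N ^ V = F ^ T = True ✓
N ^ W = F ^ T = True ✓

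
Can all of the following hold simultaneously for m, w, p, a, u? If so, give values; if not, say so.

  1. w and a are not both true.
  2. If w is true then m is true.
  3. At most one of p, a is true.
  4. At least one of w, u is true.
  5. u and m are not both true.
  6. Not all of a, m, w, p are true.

m: False, w: False, p: False, a: False, u: True

  (1) w=F, a=F — not both ✓
  (2) w=F ⇒ m: vacuous ✓
  (3) {p, a}: 0 true — at most one ✓
  (4) {w, u}: 1 true — at least one ✓
  (5) u=T, m=F — not both ✓
  (6) {a, m, w, p}: 0/4 true — not all ✓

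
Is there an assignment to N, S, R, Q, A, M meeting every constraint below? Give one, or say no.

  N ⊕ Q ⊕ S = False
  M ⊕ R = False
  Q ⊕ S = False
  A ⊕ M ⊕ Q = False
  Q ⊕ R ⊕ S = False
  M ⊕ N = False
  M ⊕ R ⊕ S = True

N = False; S = True; R = False; Q = True; A = True; M = False

N ⊕ Q ⊕ S = F ⊕ T ⊕ T = False ✓
M ⊕ R = F ⊕ F = False ✓
Q ⊕ S = T ⊕ T = False ✓
A ⊕ M ⊕ Q = T ⊕ F ⊕ T = False ✓
Q ⊕ R ⊕ S = T ⊕ F ⊕ T = False ✓
M ⊕ N = F ⊕ F = False ✓
M ⊕ R ⊕ S = F ⊕ F ⊕ T = True ✓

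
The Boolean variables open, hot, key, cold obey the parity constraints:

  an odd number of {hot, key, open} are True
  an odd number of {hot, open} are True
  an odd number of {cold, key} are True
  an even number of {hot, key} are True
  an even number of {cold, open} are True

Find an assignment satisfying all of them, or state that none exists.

open = True, hot = False, key = False, cold = True

{hot, key, open}: 1 true → odd ✓
{hot, open}: 1 true → odd ✓
{cold, key}: 1 true → odd ✓
{hot, key}: 0 true → even ✓
{cold, open}: 2 true → even ✓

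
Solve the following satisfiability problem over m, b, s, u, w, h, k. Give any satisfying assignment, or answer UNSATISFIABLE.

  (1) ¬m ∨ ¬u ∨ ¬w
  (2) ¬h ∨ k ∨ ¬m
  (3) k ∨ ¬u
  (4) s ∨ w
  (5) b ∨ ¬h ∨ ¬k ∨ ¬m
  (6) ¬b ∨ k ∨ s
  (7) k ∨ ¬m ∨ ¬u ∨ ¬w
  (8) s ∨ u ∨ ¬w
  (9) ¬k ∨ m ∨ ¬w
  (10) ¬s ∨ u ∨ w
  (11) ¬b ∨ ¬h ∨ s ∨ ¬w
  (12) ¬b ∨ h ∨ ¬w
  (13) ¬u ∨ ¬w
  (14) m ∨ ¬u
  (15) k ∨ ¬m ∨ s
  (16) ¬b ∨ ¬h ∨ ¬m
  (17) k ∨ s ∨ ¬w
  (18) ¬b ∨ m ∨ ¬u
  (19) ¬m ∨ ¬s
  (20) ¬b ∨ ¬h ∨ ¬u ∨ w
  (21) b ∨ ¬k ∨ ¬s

m = False; b = False; s = True; u = False; w = True; h = False; k = False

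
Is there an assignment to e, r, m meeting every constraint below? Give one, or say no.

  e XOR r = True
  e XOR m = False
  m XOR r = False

No satisfying assignment exists.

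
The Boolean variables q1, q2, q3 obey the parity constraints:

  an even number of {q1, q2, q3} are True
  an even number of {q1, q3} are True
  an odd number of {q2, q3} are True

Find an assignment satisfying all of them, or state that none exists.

q1=T, q2=F, q3=T

{q1, q2, q3}: 2 true → even ✓
{q1, q3}: 2 true → even ✓
{q2, q3}: 1 true → odd ✓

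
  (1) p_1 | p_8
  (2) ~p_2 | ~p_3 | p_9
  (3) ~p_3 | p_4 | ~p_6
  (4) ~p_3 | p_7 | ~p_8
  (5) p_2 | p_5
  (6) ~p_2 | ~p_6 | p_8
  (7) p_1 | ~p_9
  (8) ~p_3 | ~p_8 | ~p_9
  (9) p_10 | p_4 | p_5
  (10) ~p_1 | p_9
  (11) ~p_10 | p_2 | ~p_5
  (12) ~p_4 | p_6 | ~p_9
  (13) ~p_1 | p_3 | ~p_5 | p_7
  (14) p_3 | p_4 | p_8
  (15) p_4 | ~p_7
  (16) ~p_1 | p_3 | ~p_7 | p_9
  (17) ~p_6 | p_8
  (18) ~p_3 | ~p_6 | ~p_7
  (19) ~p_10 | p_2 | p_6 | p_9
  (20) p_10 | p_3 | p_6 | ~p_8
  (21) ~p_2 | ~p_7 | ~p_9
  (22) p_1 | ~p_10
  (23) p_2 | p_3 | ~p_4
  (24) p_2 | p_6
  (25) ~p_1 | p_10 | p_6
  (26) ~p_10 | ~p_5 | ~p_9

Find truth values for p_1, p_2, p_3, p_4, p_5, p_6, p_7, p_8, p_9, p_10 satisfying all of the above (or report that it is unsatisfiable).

p_1 = True; p_2 = True; p_3 = False; p_4 = False; p_5 = False; p_6 = False; p_7 = False; p_8 = True; p_9 = True; p_10 = True

Set p_1 = True.
  then (~p_1 | p_9) forces p_9 = True.
Set p_2 = True.
  then (~p_2 | ~p_7 | ~p_9) forces p_7 = False.
Set p_3 = False.
  then (~p_1 | p_3 | ~p_5 | p_7) forces p_5 = False.
Set p_4 = False.
  then (p_10 | p_4 | p_5) forces p_10 = True.
  then (p_3 | p_4 | p_8) forces p_8 = True.
Set p_6 = False.
All clauses satisfied.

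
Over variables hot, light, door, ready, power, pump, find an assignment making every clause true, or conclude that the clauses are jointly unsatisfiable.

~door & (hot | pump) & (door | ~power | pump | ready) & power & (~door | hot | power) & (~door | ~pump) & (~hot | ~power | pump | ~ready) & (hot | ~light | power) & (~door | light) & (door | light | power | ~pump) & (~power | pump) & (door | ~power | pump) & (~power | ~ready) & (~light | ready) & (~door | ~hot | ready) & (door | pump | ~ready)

Unit clause (~door) forces door = False.
Unit clause (power) forces power = True.
In (~power | pump) only pump is left, so pump = True.
In (~power | ~ready) only ~ready is left, so ready = False.
In (~light | ready) only ~light is left, so light = False.
Set hot = True.
All clauses satisfied.

hot=T, light=F, door=F, ready=F, power=T, pump=T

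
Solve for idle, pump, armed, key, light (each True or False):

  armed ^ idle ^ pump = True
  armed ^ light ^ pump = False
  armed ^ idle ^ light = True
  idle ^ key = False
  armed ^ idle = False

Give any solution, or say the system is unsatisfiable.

idle = False, pump = True, armed = False, key = False, light = True

armed ^ idle ^ pump = F ^ F ^ T = True ✓
armed ^ light ^ pump = F ^ T ^ T = False ✓
armed ^ idle ^ light = F ^ F ^ T = True ✓
idle ^ key = F ^ F = False ✓
armed ^ idle = F ^ F = False ✓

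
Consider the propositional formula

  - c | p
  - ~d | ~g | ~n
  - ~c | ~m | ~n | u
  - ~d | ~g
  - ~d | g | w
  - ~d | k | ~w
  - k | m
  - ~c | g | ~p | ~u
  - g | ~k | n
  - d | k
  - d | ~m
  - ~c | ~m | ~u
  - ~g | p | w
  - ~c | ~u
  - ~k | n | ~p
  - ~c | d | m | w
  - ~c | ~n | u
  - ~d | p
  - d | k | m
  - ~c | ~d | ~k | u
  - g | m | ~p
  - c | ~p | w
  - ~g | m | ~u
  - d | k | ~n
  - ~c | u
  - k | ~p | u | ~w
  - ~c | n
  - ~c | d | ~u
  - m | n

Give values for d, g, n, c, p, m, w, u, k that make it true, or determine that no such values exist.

d = True, g = False, n = True, c = False, p = True, m = True, w = True, u = True, k = True

Set d = True.
  then (~d | ~g) forces g = False.
  then (~d | g | w) forces w = True.
  then (~d | k | ~w) forces k = True.
  then (g | ~k | n) forces n = True.
  then (~d | p) forces p = True.
  then (g | m | ~p) forces m = True.
Try c = True:
  (~c | ~m | ~n | u) forces u = True.
  clause (~c | g | ~p | ~u) is falsified — backtrack.
So c = False.
Set u = True.
All clauses satisfied.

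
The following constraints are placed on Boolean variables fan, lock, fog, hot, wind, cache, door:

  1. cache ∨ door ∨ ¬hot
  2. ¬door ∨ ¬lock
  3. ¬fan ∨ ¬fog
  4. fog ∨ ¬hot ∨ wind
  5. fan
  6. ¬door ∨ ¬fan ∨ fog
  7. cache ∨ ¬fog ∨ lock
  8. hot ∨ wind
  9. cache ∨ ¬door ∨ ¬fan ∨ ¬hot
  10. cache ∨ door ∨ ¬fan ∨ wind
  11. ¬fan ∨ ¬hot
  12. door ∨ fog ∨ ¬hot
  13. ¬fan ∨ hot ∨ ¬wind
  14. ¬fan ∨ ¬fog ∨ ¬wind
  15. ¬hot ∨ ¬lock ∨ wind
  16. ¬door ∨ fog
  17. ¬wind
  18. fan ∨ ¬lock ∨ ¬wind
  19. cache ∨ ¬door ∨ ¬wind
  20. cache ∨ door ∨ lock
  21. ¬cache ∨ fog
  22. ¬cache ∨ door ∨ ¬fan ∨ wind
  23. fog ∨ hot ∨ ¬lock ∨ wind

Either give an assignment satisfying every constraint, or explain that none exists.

No satisfying assignment exists.

Case wind = True:
  Clause (¬wind) is falsified — contradiction.
Case wind = False:
  (fan) forces fan = True.
  (¬fan ∨ ¬fog) forces fog = False.
  (fog ∨ ¬hot ∨ wind) forces hot = False.
  Clause (hot ∨ wind) is falsified — contradiction.
Both cases fail, so the formula is unsatisfiable.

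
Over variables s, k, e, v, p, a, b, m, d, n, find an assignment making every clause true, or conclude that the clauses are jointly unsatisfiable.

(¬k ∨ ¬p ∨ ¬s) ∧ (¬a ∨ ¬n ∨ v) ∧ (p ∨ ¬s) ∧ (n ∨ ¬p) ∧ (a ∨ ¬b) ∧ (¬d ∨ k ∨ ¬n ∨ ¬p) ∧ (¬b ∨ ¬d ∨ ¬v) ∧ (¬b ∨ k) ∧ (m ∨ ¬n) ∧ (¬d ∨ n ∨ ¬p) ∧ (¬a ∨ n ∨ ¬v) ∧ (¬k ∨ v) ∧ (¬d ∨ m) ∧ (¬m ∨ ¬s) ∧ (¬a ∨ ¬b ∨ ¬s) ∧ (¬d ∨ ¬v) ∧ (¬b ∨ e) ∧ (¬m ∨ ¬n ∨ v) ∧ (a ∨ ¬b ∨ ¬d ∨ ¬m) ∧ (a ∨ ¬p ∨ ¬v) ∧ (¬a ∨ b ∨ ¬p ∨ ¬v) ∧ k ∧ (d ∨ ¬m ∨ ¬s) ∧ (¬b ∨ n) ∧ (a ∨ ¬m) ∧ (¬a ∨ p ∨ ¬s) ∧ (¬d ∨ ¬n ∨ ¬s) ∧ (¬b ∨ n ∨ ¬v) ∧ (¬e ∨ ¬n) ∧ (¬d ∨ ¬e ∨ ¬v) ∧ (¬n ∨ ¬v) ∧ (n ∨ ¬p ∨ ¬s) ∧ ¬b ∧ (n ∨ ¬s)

s = False, k = True, e = True, v = True, p = False, a = False, b = False, m = False, d = False, n = False

Unit clause (k) forces k = True.
Unit clause (¬b) forces b = False.
In (¬k ∨ v) only v is left, so v = True.
In (¬d ∨ ¬v) only ¬d is left, so d = False.
In (¬n ∨ ¬v) only ¬n is left, so n = False.
In (n ∨ ¬s) only ¬s is left, so s = False.
In (n ∨ ¬p) only ¬p is left, so p = False.
In (¬a ∨ n ∨ ¬v) only ¬a is left, so a = False.
In (a ∨ ¬m) only ¬m is left, so m = False.
Set e = True.
All clauses satisfied.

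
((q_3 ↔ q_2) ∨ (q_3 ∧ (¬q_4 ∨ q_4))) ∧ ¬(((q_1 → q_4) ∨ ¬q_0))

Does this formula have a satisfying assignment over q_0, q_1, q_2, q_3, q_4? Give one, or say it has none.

q_0 = True; q_1 = True; q_2 = False; q_3 = False; q_4 = False

  (q_3 ↔ q_2) ∨ (q_3 ∧ (¬q_4 ∨ q_4)) = True
    q_3 ↔ q_2 = True
    q_3 ∧ (¬q_4 ∨ q_4) = False
      ¬q_4 ∨ q_4 = True
        ¬q_4 = True
  ¬(((q_1 → q_4) ∨ ¬q_0)) = True
    (q_1 → q_4) ∨ ¬q_0 = False
      q_1 → q_4 = False
      ¬q_0 = False
Both conjuncts True, so the formula holds.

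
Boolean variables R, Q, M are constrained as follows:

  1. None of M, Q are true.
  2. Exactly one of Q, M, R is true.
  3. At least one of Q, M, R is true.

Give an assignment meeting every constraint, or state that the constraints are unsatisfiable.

R: True, Q: False, M: False

  (1) {M, Q}: 0 true — none ✓
  (2) {Q, M, R}: 1 true — exactly one ✓
  (3) {Q, M, R}: 1 true — at least one ✓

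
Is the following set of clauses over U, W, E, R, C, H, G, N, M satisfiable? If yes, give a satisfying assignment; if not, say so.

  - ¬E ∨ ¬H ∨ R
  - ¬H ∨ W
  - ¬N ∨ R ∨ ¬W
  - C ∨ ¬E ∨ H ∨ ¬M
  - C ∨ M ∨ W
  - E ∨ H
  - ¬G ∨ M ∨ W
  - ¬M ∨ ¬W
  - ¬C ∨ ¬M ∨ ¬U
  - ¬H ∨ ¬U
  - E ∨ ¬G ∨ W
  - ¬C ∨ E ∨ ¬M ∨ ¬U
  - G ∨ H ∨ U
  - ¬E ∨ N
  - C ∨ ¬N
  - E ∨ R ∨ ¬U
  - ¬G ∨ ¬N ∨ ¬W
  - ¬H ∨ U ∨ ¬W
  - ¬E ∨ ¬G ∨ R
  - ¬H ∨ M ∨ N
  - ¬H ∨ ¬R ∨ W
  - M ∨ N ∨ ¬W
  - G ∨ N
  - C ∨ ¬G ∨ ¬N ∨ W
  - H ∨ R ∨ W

U = False; W = False; E = True; R = True; C = True; H = False; G = True; N = True; M = True

Set U = False.
Set W = False.
  then (¬H ∨ W) forces H = False.
  then (E ∨ H) forces E = True.
  then (G ∨ H ∨ U) forces G = True.
  then (¬E ∨ N) forces N = True.
  then (C ∨ ¬N) forces C = True.
  then (¬E ∨ ¬G ∨ R) forces R = True.
  then (¬G ∨ M ∨ W) forces M = True.
All clauses satisfied.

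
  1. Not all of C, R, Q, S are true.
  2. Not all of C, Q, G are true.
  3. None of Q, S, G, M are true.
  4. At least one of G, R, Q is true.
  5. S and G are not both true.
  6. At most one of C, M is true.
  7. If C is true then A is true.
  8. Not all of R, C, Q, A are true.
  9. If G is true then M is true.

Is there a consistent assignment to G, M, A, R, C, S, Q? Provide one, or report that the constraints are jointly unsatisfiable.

G = False, M = False, A = False, R = True, C = False, S = False, Q = False

  (1) {C, R, Q, S}: 1/4 true — not all ✓
  (2) {C, Q, G}: 0/3 true — not all ✓
  (3) {Q, S, G, M}: 0 true — none ✓
  (4) {G, R, Q}: 1 true — at least one ✓
  (5) S=F, G=F — not both ✓
  (6) {C, M}: 0 true — at most one ✓
  (7) C=F ⇒ A: vacuous ✓
  (8) {R, C, Q, A}: 1/4 true — not all ✓
  (9) G=F ⇒ M: vacuous ✓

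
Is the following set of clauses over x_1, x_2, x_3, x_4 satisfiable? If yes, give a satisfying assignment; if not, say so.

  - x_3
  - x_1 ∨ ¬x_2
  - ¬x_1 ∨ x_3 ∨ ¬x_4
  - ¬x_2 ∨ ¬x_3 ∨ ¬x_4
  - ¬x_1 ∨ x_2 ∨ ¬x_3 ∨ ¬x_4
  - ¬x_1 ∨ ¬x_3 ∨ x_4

x_1=F, x_2=F, x_3=T, x_4=T

Unit clause (x_3) forces x_3 = True.
Try x_1 = True:
  (¬x_1 ∨ ¬x_3 ∨ x_4) forces x_4 = True.
  (¬x_2 ∨ ¬x_3 ∨ ¬x_4) forces x_2 = False.
  clause (¬x_1 ∨ x_2 ∨ ¬x_3 ∨ ¬x_4) is falsified — backtrack.
So x_1 = False.
  then (x_1 ∨ ¬x_2) forces x_2 = False.
Set x_4 = True.
Check each clause:
  (x_3): x_3 holds.
  (x_1 ∨ ¬x_2): ¬x_2 holds.
  (¬x_1 ∨ x_3 ∨ ¬x_4): ¬x_1 holds.
  (¬x_2 ∨ ¬x_3 ∨ ¬x_4): ¬x_2 holds.
  (¬x_1 ∨ x_2 ∨ ¬x_3 ∨ ¬x_4): ¬x_1 holds.
  (¬x_1 ∨ ¬x_3 ∨ x_4): ¬x_1 holds.
All clauses satisfied.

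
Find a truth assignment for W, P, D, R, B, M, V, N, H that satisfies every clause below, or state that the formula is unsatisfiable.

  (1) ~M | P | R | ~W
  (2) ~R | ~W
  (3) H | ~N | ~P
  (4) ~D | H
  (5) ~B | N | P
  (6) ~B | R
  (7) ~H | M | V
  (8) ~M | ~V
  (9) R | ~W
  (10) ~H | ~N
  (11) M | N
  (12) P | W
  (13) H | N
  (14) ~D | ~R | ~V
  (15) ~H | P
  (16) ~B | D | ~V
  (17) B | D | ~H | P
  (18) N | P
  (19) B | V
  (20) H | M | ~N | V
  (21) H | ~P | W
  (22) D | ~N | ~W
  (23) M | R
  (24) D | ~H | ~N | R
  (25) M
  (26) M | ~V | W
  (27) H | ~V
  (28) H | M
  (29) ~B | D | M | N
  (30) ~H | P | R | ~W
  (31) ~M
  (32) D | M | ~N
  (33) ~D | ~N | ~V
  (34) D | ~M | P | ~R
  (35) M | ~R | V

Case M = True:
  Clause (~M) is falsified — contradiction.
Case M = False:
  Clause (M) is falsified — contradiction.
Both cases fail, so the formula is unsatisfiable.

UNSATISFIABLE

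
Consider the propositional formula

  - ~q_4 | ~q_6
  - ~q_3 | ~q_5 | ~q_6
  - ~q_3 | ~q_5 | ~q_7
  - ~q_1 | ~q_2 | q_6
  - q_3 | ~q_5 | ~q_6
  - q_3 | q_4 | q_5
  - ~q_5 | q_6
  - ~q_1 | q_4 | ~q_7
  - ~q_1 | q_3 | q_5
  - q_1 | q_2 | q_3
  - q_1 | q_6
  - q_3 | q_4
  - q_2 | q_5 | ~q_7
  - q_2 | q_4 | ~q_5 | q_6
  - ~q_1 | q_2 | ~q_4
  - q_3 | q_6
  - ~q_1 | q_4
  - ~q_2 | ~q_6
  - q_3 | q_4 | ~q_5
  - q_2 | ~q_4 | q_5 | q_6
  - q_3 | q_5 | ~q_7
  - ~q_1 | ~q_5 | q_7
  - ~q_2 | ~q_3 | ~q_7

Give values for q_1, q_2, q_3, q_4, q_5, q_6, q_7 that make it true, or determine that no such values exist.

Try q_1 = True:
  (~q_1 | q_4) forces q_4 = True.
  (~q_4 | ~q_6) forces q_6 = False.
  (~q_1 | ~q_2 | q_6) forces q_2 = False.
  clause (~q_1 | q_2 | ~q_4) is falsified — backtrack.
So q_1 = False.
  then (q_1 | q_6) forces q_6 = True.
  then (~q_2 | ~q_6) forces q_2 = False.
  then (~q_4 | ~q_6) forces q_4 = False.
  then (q_1 | q_2 | q_3) forces q_3 = True.
  then (~q_3 | ~q_5 | ~q_6) forces q_5 = False.
  then (q_2 | q_5 | ~q_7) forces q_7 = False.
All clauses satisfied.

q_1: False, q_2: False, q_3: True, q_4: False, q_5: False, q_6: True, q_7: False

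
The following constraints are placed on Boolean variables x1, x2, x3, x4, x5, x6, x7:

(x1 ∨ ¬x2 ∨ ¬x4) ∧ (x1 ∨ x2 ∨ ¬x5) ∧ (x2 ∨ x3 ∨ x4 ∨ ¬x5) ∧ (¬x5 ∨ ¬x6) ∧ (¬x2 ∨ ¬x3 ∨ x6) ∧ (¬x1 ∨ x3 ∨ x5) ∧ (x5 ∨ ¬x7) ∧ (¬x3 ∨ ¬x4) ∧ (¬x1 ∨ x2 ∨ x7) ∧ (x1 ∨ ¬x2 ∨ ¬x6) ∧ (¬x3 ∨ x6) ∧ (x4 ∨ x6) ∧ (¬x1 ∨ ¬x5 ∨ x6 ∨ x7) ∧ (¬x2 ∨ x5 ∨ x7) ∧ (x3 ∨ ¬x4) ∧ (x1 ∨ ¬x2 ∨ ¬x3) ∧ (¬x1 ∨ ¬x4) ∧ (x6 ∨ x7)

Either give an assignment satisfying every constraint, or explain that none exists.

Set x1 = False.
Set x2 = False.
  then (x1 ∨ x2 ∨ ¬x5) forces x5 = False.
  then (x5 ∨ ¬x7) forces x7 = False.
  then (x6 ∨ x7) forces x6 = True.
Set x3 = False.
  then (x3 ∨ ¬x4) forces x4 = False.
All clauses satisfied.

x1 = False; x2 = False; x3 = False; x4 = False; x5 = False; x6 = True; x7 = False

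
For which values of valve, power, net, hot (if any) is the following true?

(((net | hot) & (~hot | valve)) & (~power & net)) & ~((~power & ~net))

valve = True; power = False; net = True; hot = True

  ((net | hot) & (~hot | valve)) & (~power & net) = True
    (net | hot) & (~hot | valve) = True
      net | hot = True
      ~hot | valve = True
        ~hot = False
    ~power & net = True
      ~power = True
  ~((~power & ~net)) = True
    ~power & ~net = False
      ~power = True
      ~net = False
Both conjuncts True, so the formula holds.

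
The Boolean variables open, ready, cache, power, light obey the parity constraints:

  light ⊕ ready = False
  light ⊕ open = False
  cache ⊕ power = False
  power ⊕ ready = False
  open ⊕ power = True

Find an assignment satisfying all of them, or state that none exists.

Unsatisfiable — no assignment works.

Adding constraints 1, 2, 4, 5 mod 2: every variable appears an even number of times on the left, so the left side is 0.
But the right sides sum to 1 (mod 2). 0 ≠ 1 — the system is inconsistent.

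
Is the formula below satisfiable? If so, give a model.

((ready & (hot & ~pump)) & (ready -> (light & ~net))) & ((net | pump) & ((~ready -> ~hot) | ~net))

UNSATISFIABLE

Case ready = True: the formula simplifies to ((hot & ~pump) & (light & ~net)) & (net | pump).
  pump = True: the conjunct ~pump is False.
  pump = False: simplifies to (hot & (light & ~net)) & net.
    net = True: the conjunct ~net is False.
    net = False: the conjunct net is False.
Case ready = False: the conjunct ready is False.
Both cases fail — unsatisfiable.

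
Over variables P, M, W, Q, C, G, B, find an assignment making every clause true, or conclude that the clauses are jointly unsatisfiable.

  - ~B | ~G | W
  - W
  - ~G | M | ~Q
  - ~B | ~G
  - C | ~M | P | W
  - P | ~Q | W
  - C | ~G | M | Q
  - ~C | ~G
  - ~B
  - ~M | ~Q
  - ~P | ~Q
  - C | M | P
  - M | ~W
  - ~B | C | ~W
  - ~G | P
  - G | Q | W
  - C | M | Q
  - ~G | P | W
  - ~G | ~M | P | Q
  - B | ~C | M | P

P: True, M: True, W: True, Q: False, C: False, G: True, B: False

Unit clause (W) forces W = True.
Unit clause (~B) forces B = False.
In (M | ~W) only M is left, so M = True.
In (~M | ~Q) only ~Q is left, so Q = False.
Set P = True.
Set C = False.
Set G = True.
All clauses satisfied.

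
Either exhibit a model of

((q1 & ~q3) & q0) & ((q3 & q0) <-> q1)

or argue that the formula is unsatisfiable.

Case q3 = True: the conjunct ~q3 is False.
Case q3 = False: the formula simplifies to (q1 & q0) & ~q1.
  q1 = True: the conjunct ~q1 is False.
  q1 = False: the conjunct q1 is False.
Both cases fail — unsatisfiable.

The formula is unsatisfiable.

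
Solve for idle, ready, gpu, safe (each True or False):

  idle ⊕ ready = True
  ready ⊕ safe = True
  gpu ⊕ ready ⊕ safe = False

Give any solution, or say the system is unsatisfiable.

idle=T, ready=F, gpu=T, safe=T

idle ⊕ ready = T ⊕ F = True ✓
ready ⊕ safe = F ⊕ T = True ✓
gpu ⊕ ready ⊕ safe = T ⊕ F ⊕ T = False ✓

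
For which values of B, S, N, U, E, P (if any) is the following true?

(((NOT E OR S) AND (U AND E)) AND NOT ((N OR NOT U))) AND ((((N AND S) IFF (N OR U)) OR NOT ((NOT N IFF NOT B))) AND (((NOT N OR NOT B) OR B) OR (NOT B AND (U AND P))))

B = True; S = True; N = False; U = True; E = True; P = False

  ((NOT E OR S) AND (U AND E)) AND NOT ((N OR NOT U)) = True
    (NOT E OR S) AND (U AND E) = True
      NOT E OR S = True
        NOT E = False
      U AND E = True
    NOT ((N OR NOT U)) = True
      N OR NOT U = False
        NOT U = False
  (((N AND S) IFF (N OR U)) OR NOT ((NOT N IFF NOT B))) AND (((NOT N OR NOT B) OR B) OR (NOT B AND (U AND P))) = True
    ((N AND S) IFF (N OR U)) OR NOT ((NOT N IFF NOT B)) = True
      (N AND S) IFF (N OR U) = False
        N AND S = False
        N OR U = True
      NOT ((NOT N IFF NOT B)) = True
        NOT N IFF NOT B = False
          NOT N = True
          NOT B = False
    ((NOT N OR NOT B) OR B) OR (NOT B AND (U AND P)) = True
      (NOT N OR NOT B) OR B = True
        NOT N OR NOT B = True
          NOT N = True
          NOT B = False
      NOT B AND (U AND P) = False
        NOT B = False
        U AND P = False
Both conjuncts True, so the formula holds.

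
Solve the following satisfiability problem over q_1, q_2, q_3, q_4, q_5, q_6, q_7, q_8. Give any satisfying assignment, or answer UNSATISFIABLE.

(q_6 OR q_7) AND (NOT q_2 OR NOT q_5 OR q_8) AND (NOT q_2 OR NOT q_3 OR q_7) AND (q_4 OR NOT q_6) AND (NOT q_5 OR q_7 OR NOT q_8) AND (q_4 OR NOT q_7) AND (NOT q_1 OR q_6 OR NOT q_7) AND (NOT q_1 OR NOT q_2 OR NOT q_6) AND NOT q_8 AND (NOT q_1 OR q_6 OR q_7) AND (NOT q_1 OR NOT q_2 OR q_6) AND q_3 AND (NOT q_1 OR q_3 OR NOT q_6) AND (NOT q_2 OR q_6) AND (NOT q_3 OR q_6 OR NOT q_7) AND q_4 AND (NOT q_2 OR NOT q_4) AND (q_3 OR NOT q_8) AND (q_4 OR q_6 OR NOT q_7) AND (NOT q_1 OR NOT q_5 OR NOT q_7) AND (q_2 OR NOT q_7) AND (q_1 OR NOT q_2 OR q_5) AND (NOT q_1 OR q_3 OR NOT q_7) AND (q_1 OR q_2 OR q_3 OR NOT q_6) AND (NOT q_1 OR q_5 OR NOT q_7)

q_1: False, q_2: False, q_3: True, q_4: True, q_5: True, q_6: True, q_7: False, q_8: False

Unit clause (NOT q_8) forces q_8 = False.
Unit clause (q_3) forces q_3 = True.
Unit clause (q_4) forces q_4 = True.
In (NOT q_2 OR NOT q_4) only NOT q_2 is left, so q_2 = False.
In (q_2 OR NOT q_7) only NOT q_7 is left, so q_7 = False.
In (q_6 OR q_7) only q_6 is left, so q_6 = True.
Set q_1 = False.
Set q_5 = True.
All clauses satisfied.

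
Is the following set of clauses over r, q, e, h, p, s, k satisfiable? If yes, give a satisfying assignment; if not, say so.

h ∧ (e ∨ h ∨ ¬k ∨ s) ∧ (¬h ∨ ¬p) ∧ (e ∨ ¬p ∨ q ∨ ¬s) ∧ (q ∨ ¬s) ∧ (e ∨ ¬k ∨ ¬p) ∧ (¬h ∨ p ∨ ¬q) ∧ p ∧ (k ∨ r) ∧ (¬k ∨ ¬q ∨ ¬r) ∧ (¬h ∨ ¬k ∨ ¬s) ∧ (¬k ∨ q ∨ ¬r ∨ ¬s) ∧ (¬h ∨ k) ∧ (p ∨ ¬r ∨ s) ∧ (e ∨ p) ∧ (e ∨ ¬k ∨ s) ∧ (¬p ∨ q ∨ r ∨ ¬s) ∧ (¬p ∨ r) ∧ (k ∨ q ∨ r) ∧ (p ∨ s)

Unsatisfiable

Case h = True:
  (¬h ∨ ¬p) forces p = False.
  Clause (p) is falsified — contradiction.
Case h = False:
  Clause (h) is falsified — contradiction.
Both cases fail, so the formula is unsatisfiable.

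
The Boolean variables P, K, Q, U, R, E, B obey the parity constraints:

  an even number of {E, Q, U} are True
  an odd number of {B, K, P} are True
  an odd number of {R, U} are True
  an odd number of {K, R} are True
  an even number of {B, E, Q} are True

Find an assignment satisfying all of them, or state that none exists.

P: True; K: True; Q: True; U: True; R: False; E: False; B: True

{E, Q, U}: 2 true → even ✓
{B, K, P}: 3 true → odd ✓
{R, U}: 1 true → odd ✓
{K, R}: 1 true → odd ✓
{B, E, Q}: 2 true → even ✓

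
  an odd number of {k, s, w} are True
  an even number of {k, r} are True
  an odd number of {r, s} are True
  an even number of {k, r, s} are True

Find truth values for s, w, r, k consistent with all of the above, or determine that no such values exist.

s=F, w=F, r=T, k=T

{k, s, w}: 1 true → odd ✓
{k, r}: 2 true → even ✓
{r, s}: 1 true → odd ✓
{k, r, s}: 2 true → even ✓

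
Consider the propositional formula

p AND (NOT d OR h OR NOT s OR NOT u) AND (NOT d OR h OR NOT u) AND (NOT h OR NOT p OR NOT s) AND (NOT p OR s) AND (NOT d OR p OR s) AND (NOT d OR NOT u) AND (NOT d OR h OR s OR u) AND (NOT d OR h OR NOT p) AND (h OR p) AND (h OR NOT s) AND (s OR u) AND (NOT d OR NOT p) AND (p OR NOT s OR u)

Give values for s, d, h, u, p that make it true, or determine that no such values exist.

UNSATISFIABLE

Case p = True:
  (NOT p OR s) forces s = True.
  (NOT h OR NOT p OR NOT s) forces h = False.
  Clause (h OR NOT s) is falsified — contradiction.
Case p = False:
  Clause (p) is falsified — contradiction.
Both cases fail, so the formula is unsatisfiable.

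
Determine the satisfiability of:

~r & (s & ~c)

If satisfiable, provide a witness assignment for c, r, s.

c = False; r = False; s = True

  ~r = True
  s & ~c = True
    ~c = True
Both conjuncts True, so the formula holds.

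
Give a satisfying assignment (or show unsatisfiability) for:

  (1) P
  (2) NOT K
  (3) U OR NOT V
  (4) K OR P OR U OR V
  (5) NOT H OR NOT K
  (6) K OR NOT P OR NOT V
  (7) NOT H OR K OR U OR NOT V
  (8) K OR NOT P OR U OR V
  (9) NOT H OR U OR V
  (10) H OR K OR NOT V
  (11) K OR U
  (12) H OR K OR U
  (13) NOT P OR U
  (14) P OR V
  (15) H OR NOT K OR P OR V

Unit clause (P) forces P = True.
Unit clause (NOT K) forces K = False.
In (K OR NOT P OR NOT V) only NOT V is left, so V = False.
In (K OR NOT P OR U OR V) only U is left, so U = True.
Set H = False.
All clauses satisfied.

K: False, H: False, P: True, V: False, U: True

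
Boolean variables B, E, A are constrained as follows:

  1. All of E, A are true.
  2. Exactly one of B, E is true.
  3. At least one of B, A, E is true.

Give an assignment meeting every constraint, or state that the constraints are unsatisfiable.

B: False, E: True, A: True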